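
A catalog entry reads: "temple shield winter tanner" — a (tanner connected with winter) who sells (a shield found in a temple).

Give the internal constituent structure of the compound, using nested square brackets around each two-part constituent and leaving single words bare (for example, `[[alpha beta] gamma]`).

[[temple shield] [winter tanner]]

The outermost head in the paraphrase is "tanner" (specifically "winter tanner"), modified by "temple shield".
Inside "temple shield": head "shield", modifier "temple".
Inside "winter tanner": head "tanner", modifier "winter".
Assembled: [[temple shield] [winter tanner]].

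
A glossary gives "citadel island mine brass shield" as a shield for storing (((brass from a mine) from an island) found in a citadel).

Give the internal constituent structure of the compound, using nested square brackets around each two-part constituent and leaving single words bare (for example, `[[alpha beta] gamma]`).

[[citadel [island [mine brass]]] shield]

Whole compound: head "shield", modifier "citadel island mine brass".
Within "citadel island mine brass", the head is "brass" (specifically "island mine brass") and the modifier is "citadel".
Within "island mine brass", the head is "brass" (specifically "mine brass") and the modifier is "island".
Within "mine brass", the head is "brass" and the modifier is "mine".
Assembled: [[citadel [island [mine brass]]] shield].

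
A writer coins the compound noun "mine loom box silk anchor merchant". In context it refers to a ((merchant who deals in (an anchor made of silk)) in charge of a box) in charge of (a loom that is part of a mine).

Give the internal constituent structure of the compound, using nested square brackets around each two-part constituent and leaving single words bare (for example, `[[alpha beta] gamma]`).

Overall it is a kind of merchant (specifically "box silk anchor merchant"); the modifier is "mine loom".
"mine loom" → head "loom", modifier "mine".
"box silk anchor merchant" → head "merchant" (specifically "silk anchor merchant"), modifier "box".
"silk anchor merchant" → head "merchant", modifier "silk anchor".
"silk anchor" → head "anchor", modifier "silk".
So the structure is [[mine loom] [box [[silk anchor] merchant]]].

[[mine loom] [box [[silk anchor] merchant]]]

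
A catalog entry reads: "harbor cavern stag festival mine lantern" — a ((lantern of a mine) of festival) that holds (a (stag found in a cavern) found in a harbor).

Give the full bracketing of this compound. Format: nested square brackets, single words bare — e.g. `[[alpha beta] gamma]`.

[[harbor [cavern stag]] [festival [mine lantern]]]

Whole compound: head "lantern" (specifically "festival mine lantern"), modifier "harbor cavern stag".
Within "harbor cavern stag", the head is "stag" (specifically "cavern stag") and the modifier is "harbor".
Within "cavern stag", the head is "stag" and the modifier is "cavern".
Within "festival mine lantern", the head is "lantern" (specifically "mine lantern") and the modifier is "festival".
Within "mine lantern", the head is "lantern" and the modifier is "mine".
So the structure is [[harbor [cavern stag]] [festival [mine lantern]]].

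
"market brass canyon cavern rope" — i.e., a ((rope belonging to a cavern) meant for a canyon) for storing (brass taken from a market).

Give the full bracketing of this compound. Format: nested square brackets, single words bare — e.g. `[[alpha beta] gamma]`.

[[market brass] [canyon [cavern rope]]]

Whole compound: head "rope" (specifically "canyon cavern rope"), modifier "market brass".
"market brass" → head "brass", modifier "market".
"canyon cavern rope" → head "rope" (specifically "cavern rope"), modifier "canyon".
"cavern rope" → head "rope", modifier "cavern".
So the structure is [[market brass] [canyon [cavern rope]]].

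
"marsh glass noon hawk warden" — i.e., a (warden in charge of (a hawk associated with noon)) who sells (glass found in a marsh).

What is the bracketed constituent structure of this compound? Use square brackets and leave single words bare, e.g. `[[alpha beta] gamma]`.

[[marsh glass] [[noon hawk] warden]]

The outermost head in the paraphrase is "warden" (specifically "noon hawk warden"), modified by "marsh glass".
Inside "marsh glass": head "glass", modifier "marsh".
Inside "noon hawk warden": head "warden", modifier "noon hawk".
Inside "noon hawk": head "hawk", modifier "noon".
So the structure is [[marsh glass] [[noon hawk] warden]].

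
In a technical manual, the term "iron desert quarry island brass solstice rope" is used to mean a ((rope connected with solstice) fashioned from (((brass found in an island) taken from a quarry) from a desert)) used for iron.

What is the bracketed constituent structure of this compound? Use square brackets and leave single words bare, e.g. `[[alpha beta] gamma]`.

[iron [[desert [quarry [island brass]]] [solstice rope]]]

Whole compound: head "rope" (specifically "desert quarry island brass solstice rope"), modifier "iron".
Within "desert quarry island brass solstice rope", the head is "rope" (specifically "solstice rope") and the modifier is "desert quarry island brass".
Within "desert quarry island brass", the head is "brass" (specifically "quarry island brass") and the modifier is "desert".
Within "quarry island brass", the head is "brass" (specifically "island brass") and the modifier is "quarry".
Within "island brass", the head is "brass" and the modifier is "island".
Within "solstice rope", the head is "rope" and the modifier is "solstice".
Assembled: [iron [[desert [quarry [island brass]]] [solstice rope]]].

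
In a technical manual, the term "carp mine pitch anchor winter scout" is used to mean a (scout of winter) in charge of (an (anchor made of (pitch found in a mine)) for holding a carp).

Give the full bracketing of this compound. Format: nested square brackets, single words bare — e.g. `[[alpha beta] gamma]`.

[[carp [[mine pitch] anchor]] [winter scout]]

Overall it is a kind of scout (specifically "winter scout"); the modifier is "carp mine pitch anchor".
Inside "carp mine pitch anchor": head "anchor" (specifically "mine pitch anchor"), modifier "carp".
Inside "mine pitch anchor": head "anchor", modifier "mine pitch".
Inside "mine pitch": head "pitch", modifier "mine".
Inside "winter scout": head "scout", modifier "winter".
Assembled: [[carp [[mine pitch] anchor]] [winter scout]].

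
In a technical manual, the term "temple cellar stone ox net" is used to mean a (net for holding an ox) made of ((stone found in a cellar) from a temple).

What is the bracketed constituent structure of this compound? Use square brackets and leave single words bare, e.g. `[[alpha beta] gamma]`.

[[temple [cellar stone]] [ox net]]

Whole compound: head "net" (specifically "ox net"), modifier "temple cellar stone".
Within "temple cellar stone", the head is "stone" (specifically "cellar stone") and the modifier is "temple".
Within "cellar stone", the head is "stone" and the modifier is "cellar".
Within "ox net", the head is "net" and the modifier is "ox".
Assembled: [[temple [cellar stone]] [ox net]].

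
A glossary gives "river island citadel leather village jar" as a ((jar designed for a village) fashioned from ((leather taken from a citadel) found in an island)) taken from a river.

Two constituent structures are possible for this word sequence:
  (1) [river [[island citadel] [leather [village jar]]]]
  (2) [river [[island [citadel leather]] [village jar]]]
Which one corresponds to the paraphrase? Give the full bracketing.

[river [[island [citadel leather]] [village jar]]]

The paraphrase's head is the "jar" part ("island citadel leather village jar"); its modifier is "river".
That top-level split, carried through the inner groups, gives [river [[island [citadel leather]] [village jar]]].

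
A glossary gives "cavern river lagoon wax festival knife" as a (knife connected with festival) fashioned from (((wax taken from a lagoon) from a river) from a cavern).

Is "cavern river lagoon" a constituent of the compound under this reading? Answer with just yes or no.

no

The top-level split is [cavern river lagoon wax] [festival knife]; the full structure is [[cavern [river [lagoon wax]]] [festival knife]].
"cavern river lagoon" straddles a constituent boundary, so it is not a single unit.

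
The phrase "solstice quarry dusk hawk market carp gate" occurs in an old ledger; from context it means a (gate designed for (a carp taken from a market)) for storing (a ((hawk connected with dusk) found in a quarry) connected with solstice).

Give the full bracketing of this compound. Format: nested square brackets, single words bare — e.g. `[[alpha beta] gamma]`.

Overall it is a kind of gate (specifically "market carp gate"); the modifier is "solstice quarry dusk hawk".
Within "solstice quarry dusk hawk", the head is "hawk" (specifically "quarry dusk hawk") and the modifier is "solstice".
Within "quarry dusk hawk", the head is "hawk" (specifically "dusk hawk") and the modifier is "quarry".
Within "dusk hawk", the head is "hawk" and the modifier is "dusk".
Within "market carp gate", the head is "gate" and the modifier is "market carp".
Within "market carp", the head is "carp" and the modifier is "market".
So the structure is [[solstice [quarry [dusk hawk]]] [[market carp] gate]].

[[solstice [quarry [dusk hawk]]] [[market carp] gate]]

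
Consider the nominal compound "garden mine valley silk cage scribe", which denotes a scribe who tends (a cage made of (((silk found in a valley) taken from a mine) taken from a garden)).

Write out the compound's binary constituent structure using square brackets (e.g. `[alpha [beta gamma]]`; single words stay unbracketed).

[[[garden [mine [valley silk]]] cage] scribe]

At the top level: head "scribe"; modifier "garden mine valley silk cage".
Inside "garden mine valley silk cage": head "cage", modifier "garden mine valley silk".
Inside "garden mine valley silk": head "silk" (specifically "mine valley silk"), modifier "garden".
Inside "mine valley silk": head "silk" (specifically "valley silk"), modifier "mine".
Inside "valley silk": head "silk", modifier "valley".
Putting it together: [[[garden [mine [valley silk]]] cage] scribe].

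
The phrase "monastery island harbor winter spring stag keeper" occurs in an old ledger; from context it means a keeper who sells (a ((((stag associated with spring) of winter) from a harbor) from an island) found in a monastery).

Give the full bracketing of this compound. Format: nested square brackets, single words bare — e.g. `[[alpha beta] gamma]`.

Overall it is a kind of keeper; the modifier is "monastery island harbor winter spring stag".
Inside "monastery island harbor winter spring stag": head "stag" (specifically "island harbor winter spring stag"), modifier "monastery".
Inside "island harbor winter spring stag": head "stag" (specifically "harbor winter spring stag"), modifier "island".
Inside "harbor winter spring stag": head "stag" (specifically "winter spring stag"), modifier "harbor".
Inside "winter spring stag": head "stag" (specifically "spring stag"), modifier "winter".
Inside "spring stag": head "stag", modifier "spring".
Assembled: [[monastery [island [harbor [winter [spring stag]]]]] keeper].

[[monastery [island [harbor [winter [spring stag]]]]] keeper]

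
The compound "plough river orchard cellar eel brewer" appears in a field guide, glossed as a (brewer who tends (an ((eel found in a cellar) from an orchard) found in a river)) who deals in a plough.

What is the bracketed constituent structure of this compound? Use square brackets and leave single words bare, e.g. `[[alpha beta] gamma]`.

[plough [[river [orchard [cellar eel]]] brewer]]

Whole compound: head "brewer" (specifically "river orchard cellar eel brewer"), modifier "plough".
Within "river orchard cellar eel brewer", the head is "brewer" and the modifier is "river orchard cellar eel".
Within "river orchard cellar eel", the head is "eel" (specifically "orchard cellar eel") and the modifier is "river".
Within "orchard cellar eel", the head is "eel" (specifically "cellar eel") and the modifier is "orchard".
Within "cellar eel", the head is "eel" and the modifier is "cellar".
Putting it together: [plough [[river [orchard [cellar eel]]] brewer]].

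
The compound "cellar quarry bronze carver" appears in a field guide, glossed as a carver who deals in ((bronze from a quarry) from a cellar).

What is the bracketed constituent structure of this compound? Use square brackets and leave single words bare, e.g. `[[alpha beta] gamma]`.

[[cellar [quarry bronze]] carver]

The outermost head in the paraphrase is "carver", modified by "cellar quarry bronze".
"cellar quarry bronze" → head "bronze" (specifically "quarry bronze"), modifier "cellar".
"quarry bronze" → head "bronze", modifier "quarry".
Assembled: [[cellar [quarry bronze]] carver].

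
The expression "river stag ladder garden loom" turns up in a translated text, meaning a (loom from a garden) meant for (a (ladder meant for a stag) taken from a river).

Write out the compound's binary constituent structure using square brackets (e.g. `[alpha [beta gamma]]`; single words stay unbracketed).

Overall it is a kind of loom (specifically "garden loom"); the modifier is "river stag ladder".
Within "river stag ladder", the head is "ladder" (specifically "stag ladder") and the modifier is "river".
Within "stag ladder", the head is "ladder" and the modifier is "stag".
Within "garden loom", the head is "loom" and the modifier is "garden".
So the structure is [[river [stag ladder]] [garden loom]].

[[river [stag ladder]] [garden loom]]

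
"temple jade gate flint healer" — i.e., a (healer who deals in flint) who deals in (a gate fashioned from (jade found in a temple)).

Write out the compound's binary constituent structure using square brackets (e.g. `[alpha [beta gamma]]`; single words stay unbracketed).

Overall it is a kind of healer (specifically "flint healer"); the modifier is "temple jade gate".
Inside "temple jade gate": head "gate", modifier "temple jade".
Inside "temple jade": head "jade", modifier "temple".
Inside "flint healer": head "healer", modifier "flint".
Putting it together: [[[temple jade] gate] [flint healer]].

[[[temple jade] gate] [flint healer]]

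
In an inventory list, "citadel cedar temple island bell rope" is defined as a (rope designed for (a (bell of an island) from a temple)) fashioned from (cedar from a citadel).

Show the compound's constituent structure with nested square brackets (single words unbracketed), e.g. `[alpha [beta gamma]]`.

[[citadel cedar] [[temple [island bell]] rope]]

Overall it is a kind of rope (specifically "temple island bell rope"); the modifier is "citadel cedar".
Within "citadel cedar", the head is "cedar" and the modifier is "citadel".
Within "temple island bell rope", the head is "rope" and the modifier is "temple island bell".
Within "temple island bell", the head is "bell" (specifically "island bell") and the modifier is "temple".
Within "island bell", the head is "bell" and the modifier is "island".
So the structure is [[citadel cedar] [[temple [island bell]] rope]].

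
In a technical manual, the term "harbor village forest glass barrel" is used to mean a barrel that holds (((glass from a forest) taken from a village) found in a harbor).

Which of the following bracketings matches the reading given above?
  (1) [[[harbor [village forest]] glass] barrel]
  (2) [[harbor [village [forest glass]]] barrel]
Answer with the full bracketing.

[[harbor [village [forest glass]]] barrel]

The paraphrase's head is the "barrel" part ("barrel"); its modifier is "harbor village forest glass".
That top-level split, carried through the inner groups, gives [[harbor [village [forest glass]]] barrel].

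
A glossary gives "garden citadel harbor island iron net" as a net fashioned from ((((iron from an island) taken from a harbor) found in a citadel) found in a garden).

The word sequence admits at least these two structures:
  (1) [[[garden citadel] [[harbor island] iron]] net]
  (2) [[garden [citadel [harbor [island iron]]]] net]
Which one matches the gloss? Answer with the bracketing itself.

The paraphrase's head is the "net" part ("net"); its modifier is "garden citadel harbor island iron".
That top-level split, carried through the inner groups, gives [[garden [citadel [harbor [island iron]]]] net].

[[garden [citadel [harbor [island iron]]]] net]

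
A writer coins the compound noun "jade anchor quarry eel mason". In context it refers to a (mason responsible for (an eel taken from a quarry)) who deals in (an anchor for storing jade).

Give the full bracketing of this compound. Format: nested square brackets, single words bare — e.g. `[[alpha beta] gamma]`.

[[jade anchor] [[quarry eel] mason]]

Overall it is a kind of mason (specifically "quarry eel mason"); the modifier is "jade anchor".
Within "jade anchor", the head is "anchor" and the modifier is "jade".
Within "quarry eel mason", the head is "mason" and the modifier is "quarry eel".
Within "quarry eel", the head is "eel" and the modifier is "quarry".
Putting it together: [[jade anchor] [[quarry eel] mason]].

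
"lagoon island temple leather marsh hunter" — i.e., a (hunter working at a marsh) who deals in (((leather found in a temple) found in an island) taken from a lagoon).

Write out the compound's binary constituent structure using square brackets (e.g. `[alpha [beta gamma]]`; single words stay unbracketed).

The outermost head in the paraphrase is "hunter" (specifically "marsh hunter"), modified by "lagoon island temple leather".
Within "lagoon island temple leather", the head is "leather" (specifically "island temple leather") and the modifier is "lagoon".
Within "island temple leather", the head is "leather" (specifically "temple leather") and the modifier is "island".
Within "temple leather", the head is "leather" and the modifier is "temple".
Within "marsh hunter", the head is "hunter" and the modifier is "marsh".
Putting it together: [[lagoon [island [temple leather]]] [marsh hunter]].

[[lagoon [island [temple leather]]] [marsh hunter]]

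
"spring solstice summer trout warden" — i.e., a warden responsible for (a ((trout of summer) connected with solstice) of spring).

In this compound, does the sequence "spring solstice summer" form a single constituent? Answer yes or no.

no

The top-level split is [spring solstice summer trout] [warden]; the full structure is [[spring [solstice [summer trout]]] warden].
"spring solstice summer" straddles a constituent boundary, so it is not a single unit.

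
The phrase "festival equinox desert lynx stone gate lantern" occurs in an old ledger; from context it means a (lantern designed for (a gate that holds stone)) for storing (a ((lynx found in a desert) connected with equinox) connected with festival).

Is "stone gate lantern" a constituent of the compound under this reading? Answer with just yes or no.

The paraphrase groups the words so that "stone gate lantern" is one unit: it corresponds to a single parenthesized sub-phrase.
The full structure is [[festival [equinox [desert lynx]]] [[stone gate] lantern]], in which [stone gate lantern] is a constituent.

yes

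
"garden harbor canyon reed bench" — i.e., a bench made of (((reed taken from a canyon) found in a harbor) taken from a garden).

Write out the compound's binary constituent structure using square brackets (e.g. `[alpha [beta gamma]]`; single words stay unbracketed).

[[garden [harbor [canyon reed]]] bench]

The outermost head in the paraphrase is "bench", modified by "garden harbor canyon reed".
Within "garden harbor canyon reed", the head is "reed" (specifically "harbor canyon reed") and the modifier is "garden".
Within "harbor canyon reed", the head is "reed" (specifically "canyon reed") and the modifier is "harbor".
Within "canyon reed", the head is "reed" and the modifier is "canyon".
Putting it together: [[garden [harbor [canyon reed]]] bench].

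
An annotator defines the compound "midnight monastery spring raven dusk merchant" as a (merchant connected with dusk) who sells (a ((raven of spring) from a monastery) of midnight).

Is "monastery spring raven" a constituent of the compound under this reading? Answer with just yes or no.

The paraphrase groups the words so that "monastery spring raven" is one unit: it corresponds to a single parenthesized sub-phrase.
The full structure is [[midnight [monastery [spring raven]]] [dusk merchant]], in which [monastery spring raven] is a constituent.

yes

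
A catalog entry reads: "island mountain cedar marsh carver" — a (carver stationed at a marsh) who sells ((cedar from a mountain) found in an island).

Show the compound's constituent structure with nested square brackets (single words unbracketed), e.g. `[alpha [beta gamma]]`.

[[island [mountain cedar]] [marsh carver]]

At the top level: head "carver" (specifically "marsh carver"); modifier "island mountain cedar".
"island mountain cedar" → head "cedar" (specifically "mountain cedar"), modifier "island".
"mountain cedar" → head "cedar", modifier "mountain".
"marsh carver" → head "carver", modifier "marsh".
Assembled: [[island [mountain cedar]] [marsh carver]].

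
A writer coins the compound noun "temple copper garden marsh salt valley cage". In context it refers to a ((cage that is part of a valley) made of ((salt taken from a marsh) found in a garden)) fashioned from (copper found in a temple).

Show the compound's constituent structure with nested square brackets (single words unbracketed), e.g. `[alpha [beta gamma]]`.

[[temple copper] [[garden [marsh salt]] [valley cage]]]

The outermost head in the paraphrase is "cage" (specifically "garden marsh salt valley cage"), modified by "temple copper".
"temple copper" → head "copper", modifier "temple".
"garden marsh salt valley cage" → head "cage" (specifically "valley cage"), modifier "garden marsh salt".
"garden marsh salt" → head "salt" (specifically "marsh salt"), modifier "garden".
"marsh salt" → head "salt", modifier "marsh".
"valley cage" → head "cage", modifier "valley".
Putting it together: [[temple copper] [[garden [marsh salt]] [valley cage]]].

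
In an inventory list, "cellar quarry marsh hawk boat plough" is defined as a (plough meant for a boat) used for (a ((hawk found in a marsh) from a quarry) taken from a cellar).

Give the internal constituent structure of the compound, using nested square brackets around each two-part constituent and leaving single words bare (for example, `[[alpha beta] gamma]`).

[[cellar [quarry [marsh hawk]]] [boat plough]]

Overall it is a kind of plough (specifically "boat plough"); the modifier is "cellar quarry marsh hawk".
Inside "cellar quarry marsh hawk": head "hawk" (specifically "quarry marsh hawk"), modifier "cellar".
Inside "quarry marsh hawk": head "hawk" (specifically "marsh hawk"), modifier "quarry".
Inside "marsh hawk": head "hawk", modifier "marsh".
Inside "boat plough": head "plough", modifier "boat".
Putting it together: [[cellar [quarry [marsh hawk]]] [boat plough]].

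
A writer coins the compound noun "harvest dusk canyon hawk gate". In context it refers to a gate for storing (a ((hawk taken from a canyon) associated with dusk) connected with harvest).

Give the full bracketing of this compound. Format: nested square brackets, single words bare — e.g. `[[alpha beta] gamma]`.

[[harvest [dusk [canyon hawk]]] gate]

At the top level: head "gate"; modifier "harvest dusk canyon hawk".
Within "harvest dusk canyon hawk", the head is "hawk" (specifically "dusk canyon hawk") and the modifier is "harvest".
Within "dusk canyon hawk", the head is "hawk" (specifically "canyon hawk") and the modifier is "dusk".
Within "canyon hawk", the head is "hawk" and the modifier is "canyon".
Putting it together: [[harvest [dusk [canyon hawk]]] gate].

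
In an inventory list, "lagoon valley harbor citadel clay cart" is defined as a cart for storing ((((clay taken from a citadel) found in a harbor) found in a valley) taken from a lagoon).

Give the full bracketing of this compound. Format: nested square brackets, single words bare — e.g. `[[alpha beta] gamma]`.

[[lagoon [valley [harbor [citadel clay]]]] cart]

At the top level: head "cart"; modifier "lagoon valley harbor citadel clay".
Inside "lagoon valley harbor citadel clay": head "clay" (specifically "valley harbor citadel clay"), modifier "lagoon".
Inside "valley harbor citadel clay": head "clay" (specifically "harbor citadel clay"), modifier "valley".
Inside "harbor citadel clay": head "clay" (specifically "citadel clay"), modifier "harbor".
Inside "citadel clay": head "clay", modifier "citadel".
So the structure is [[lagoon [valley [harbor [citadel clay]]]] cart].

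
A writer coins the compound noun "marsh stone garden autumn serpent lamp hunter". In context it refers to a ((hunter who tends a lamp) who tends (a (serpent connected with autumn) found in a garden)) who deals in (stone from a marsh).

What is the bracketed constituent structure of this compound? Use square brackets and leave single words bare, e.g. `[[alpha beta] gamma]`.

Overall it is a kind of hunter (specifically "garden autumn serpent lamp hunter"); the modifier is "marsh stone".
Inside "marsh stone": head "stone", modifier "marsh".
Inside "garden autumn serpent lamp hunter": head "hunter" (specifically "lamp hunter"), modifier "garden autumn serpent".
Inside "garden autumn serpent": head "serpent" (specifically "autumn serpent"), modifier "garden".
Inside "autumn serpent": head "serpent", modifier "autumn".
Inside "lamp hunter": head "hunter", modifier "lamp".
So the structure is [[marsh stone] [[garden [autumn serpent]] [lamp hunter]]].

[[marsh stone] [[garden [autumn serpent]] [lamp hunter]]]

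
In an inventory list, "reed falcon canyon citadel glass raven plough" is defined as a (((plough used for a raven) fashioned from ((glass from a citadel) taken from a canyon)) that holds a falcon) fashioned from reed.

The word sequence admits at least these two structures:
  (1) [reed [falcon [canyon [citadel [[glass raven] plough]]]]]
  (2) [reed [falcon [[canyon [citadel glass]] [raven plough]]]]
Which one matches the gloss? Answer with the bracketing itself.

[reed [falcon [[canyon [citadel glass]] [raven plough]]]]

The paraphrase's head is the "plough" part ("falcon canyon citadel glass raven plough"); its modifier is "reed".
That top-level split, carried through the inner groups, gives [reed [falcon [[canyon [citadel glass]] [raven plough]]]].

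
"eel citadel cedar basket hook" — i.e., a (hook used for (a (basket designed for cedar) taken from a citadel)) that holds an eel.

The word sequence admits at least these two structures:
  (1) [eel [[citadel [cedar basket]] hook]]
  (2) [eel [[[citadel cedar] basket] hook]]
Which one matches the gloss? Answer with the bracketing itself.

The paraphrase's head is the "hook" part ("citadel cedar basket hook"); its modifier is "eel".
That top-level split, carried through the inner groups, gives [eel [[citadel [cedar basket]] hook]].

[eel [[citadel [cedar basket]] hook]]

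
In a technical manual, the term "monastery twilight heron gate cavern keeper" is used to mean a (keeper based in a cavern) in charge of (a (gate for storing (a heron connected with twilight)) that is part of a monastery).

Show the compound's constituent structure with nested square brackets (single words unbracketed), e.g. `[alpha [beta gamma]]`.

Overall it is a kind of keeper (specifically "cavern keeper"); the modifier is "monastery twilight heron gate".
"monastery twilight heron gate" → head "gate" (specifically "twilight heron gate"), modifier "monastery".
"twilight heron gate" → head "gate", modifier "twilight heron".
"twilight heron" → head "heron", modifier "twilight".
"cavern keeper" → head "keeper", modifier "cavern".
Assembled: [[monastery [[twilight heron] gate]] [cavern keeper]].

[[monastery [[twilight heron] gate]] [cavern keeper]]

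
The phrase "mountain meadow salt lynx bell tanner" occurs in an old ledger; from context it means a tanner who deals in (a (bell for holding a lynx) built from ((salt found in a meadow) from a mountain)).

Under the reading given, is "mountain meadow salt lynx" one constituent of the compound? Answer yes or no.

no

The top-level split is [mountain meadow salt lynx bell] [tanner]; the full structure is [[[mountain [meadow salt]] [lynx bell]] tanner].
"mountain meadow salt lynx" straddles a constituent boundary, so it is not a single unit.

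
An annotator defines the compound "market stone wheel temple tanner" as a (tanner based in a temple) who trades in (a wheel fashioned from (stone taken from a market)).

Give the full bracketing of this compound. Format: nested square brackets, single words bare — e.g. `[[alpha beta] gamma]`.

Whole compound: head "tanner" (specifically "temple tanner"), modifier "market stone wheel".
"market stone wheel" → head "wheel", modifier "market stone".
"market stone" → head "stone", modifier "market".
"temple tanner" → head "tanner", modifier "temple".
Putting it together: [[[market stone] wheel] [temple tanner]].

[[[market stone] wheel] [temple tanner]]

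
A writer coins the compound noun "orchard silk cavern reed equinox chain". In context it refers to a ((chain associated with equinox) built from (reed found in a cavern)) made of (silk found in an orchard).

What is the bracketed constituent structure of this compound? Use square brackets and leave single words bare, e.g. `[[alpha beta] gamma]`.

Overall it is a kind of chain (specifically "cavern reed equinox chain"); the modifier is "orchard silk".
"orchard silk" → head "silk", modifier "orchard".
"cavern reed equinox chain" → head "chain" (specifically "equinox chain"), modifier "cavern reed".
"cavern reed" → head "reed", modifier "cavern".
"equinox chain" → head "chain", modifier "equinox".
So the structure is [[orchard silk] [[cavern reed] [equinox chain]]].

[[orchard silk] [[cavern reed] [equinox chain]]]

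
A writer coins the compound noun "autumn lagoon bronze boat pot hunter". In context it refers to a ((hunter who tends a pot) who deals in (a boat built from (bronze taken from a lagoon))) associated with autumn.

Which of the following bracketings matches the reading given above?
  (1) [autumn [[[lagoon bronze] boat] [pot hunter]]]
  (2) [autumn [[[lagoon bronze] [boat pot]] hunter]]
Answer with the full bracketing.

The paraphrase's head is the "hunter" part ("lagoon bronze boat pot hunter"); its modifier is "autumn".
That top-level split, carried through the inner groups, gives [autumn [[[lagoon bronze] boat] [pot hunter]]].

[autumn [[[lagoon bronze] boat] [pot hunter]]]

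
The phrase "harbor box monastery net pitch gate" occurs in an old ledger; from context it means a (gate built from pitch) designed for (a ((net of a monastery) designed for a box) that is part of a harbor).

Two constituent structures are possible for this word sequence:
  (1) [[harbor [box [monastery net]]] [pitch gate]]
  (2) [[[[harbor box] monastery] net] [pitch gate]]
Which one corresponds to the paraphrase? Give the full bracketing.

The paraphrase's head is the "gate" part ("pitch gate"); its modifier is "harbor box monastery net".
That top-level split, carried through the inner groups, gives [[harbor [box [monastery net]]] [pitch gate]].

[[harbor [box [monastery net]]] [pitch gate]]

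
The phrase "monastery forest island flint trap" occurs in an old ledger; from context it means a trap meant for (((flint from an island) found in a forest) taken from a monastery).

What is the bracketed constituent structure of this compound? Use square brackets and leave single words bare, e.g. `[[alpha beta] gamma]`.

[[monastery [forest [island flint]]] trap]

At the top level: head "trap"; modifier "monastery forest island flint".
Within "monastery forest island flint", the head is "flint" (specifically "forest island flint") and the modifier is "monastery".
Within "forest island flint", the head is "flint" (specifically "island flint") and the modifier is "forest".
Within "island flint", the head is "flint" and the modifier is "island".
So the structure is [[monastery [forest [island flint]]] trap].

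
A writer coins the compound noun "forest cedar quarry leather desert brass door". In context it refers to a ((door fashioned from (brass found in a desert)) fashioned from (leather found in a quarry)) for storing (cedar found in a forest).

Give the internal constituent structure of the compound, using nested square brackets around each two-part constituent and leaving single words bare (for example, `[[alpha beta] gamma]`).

The outermost head in the paraphrase is "door" (specifically "quarry leather desert brass door"), modified by "forest cedar".
"forest cedar" → head "cedar", modifier "forest".
"quarry leather desert brass door" → head "door" (specifically "desert brass door"), modifier "quarry leather".
"quarry leather" → head "leather", modifier "quarry".
"desert brass door" → head "door", modifier "desert brass".
"desert brass" → head "brass", modifier "desert".
So the structure is [[forest cedar] [[quarry leather] [[desert brass] door]]].

[[forest cedar] [[quarry leather] [[desert brass] door]]]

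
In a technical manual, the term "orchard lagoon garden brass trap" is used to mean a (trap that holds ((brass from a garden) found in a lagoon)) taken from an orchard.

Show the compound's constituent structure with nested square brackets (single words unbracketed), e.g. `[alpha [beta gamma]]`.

[orchard [[lagoon [garden brass]] trap]]

Overall it is a kind of trap (specifically "lagoon garden brass trap"); the modifier is "orchard".
Within "lagoon garden brass trap", the head is "trap" and the modifier is "lagoon garden brass".
Within "lagoon garden brass", the head is "brass" (specifically "garden brass") and the modifier is "lagoon".
Within "garden brass", the head is "brass" and the modifier is "garden".
Putting it together: [orchard [[lagoon [garden brass]] trap]].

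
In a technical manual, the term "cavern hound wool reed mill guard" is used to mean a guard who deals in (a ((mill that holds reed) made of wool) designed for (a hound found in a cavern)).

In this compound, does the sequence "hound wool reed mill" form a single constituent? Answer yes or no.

The top-level split is [cavern hound wool reed mill] [guard]; the full structure is [[[cavern hound] [wool [reed mill]]] guard].
"hound wool reed mill" straddles a constituent boundary, so it is not a single unit.

no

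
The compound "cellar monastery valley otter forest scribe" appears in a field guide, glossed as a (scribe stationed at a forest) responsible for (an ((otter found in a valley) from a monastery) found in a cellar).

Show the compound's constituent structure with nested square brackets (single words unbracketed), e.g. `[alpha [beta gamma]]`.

[[cellar [monastery [valley otter]]] [forest scribe]]

At the top level: head "scribe" (specifically "forest scribe"); modifier "cellar monastery valley otter".
Within "cellar monastery valley otter", the head is "otter" (specifically "monastery valley otter") and the modifier is "cellar".
Within "monastery valley otter", the head is "otter" (specifically "valley otter") and the modifier is "monastery".
Within "valley otter", the head is "otter" and the modifier is "valley".
Within "forest scribe", the head is "scribe" and the modifier is "forest".
Putting it together: [[cellar [monastery [valley otter]]] [forest scribe]].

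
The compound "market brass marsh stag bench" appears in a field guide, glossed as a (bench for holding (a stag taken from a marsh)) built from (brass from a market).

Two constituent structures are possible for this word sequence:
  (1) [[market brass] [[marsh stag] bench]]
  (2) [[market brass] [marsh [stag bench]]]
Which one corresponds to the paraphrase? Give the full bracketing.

[[market brass] [[marsh stag] bench]]

The paraphrase's head is the "bench" part ("marsh stag bench"); its modifier is "market brass".
That top-level split, carried through the inner groups, gives [[market brass] [[marsh stag] bench]].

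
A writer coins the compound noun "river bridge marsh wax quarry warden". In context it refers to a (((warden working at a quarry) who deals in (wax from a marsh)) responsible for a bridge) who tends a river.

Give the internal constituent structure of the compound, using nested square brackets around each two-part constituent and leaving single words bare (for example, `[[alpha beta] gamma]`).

[river [bridge [[marsh wax] [quarry warden]]]]

Whole compound: head "warden" (specifically "bridge marsh wax quarry warden"), modifier "river".
Within "bridge marsh wax quarry warden", the head is "warden" (specifically "marsh wax quarry warden") and the modifier is "bridge".
Within "marsh wax quarry warden", the head is "warden" (specifically "quarry warden") and the modifier is "marsh wax".
Within "marsh wax", the head is "wax" and the modifier is "marsh".
Within "quarry warden", the head is "warden" and the modifier is "quarry".
Assembled: [river [bridge [[marsh wax] [quarry warden]]]].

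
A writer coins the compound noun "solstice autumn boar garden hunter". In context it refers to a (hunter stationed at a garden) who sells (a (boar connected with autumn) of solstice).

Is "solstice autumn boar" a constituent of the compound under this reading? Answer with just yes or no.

yes

The paraphrase groups the words so that "solstice autumn boar" is one unit: it corresponds to a single parenthesized sub-phrase.
The full structure is [[solstice [autumn boar]] [garden hunter]], in which [solstice autumn boar] is a constituent.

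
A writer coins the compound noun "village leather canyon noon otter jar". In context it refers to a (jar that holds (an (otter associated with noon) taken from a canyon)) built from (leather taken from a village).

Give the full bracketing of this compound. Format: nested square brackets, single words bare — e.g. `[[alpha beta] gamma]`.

[[village leather] [[canyon [noon otter]] jar]]

The outermost head in the paraphrase is "jar" (specifically "canyon noon otter jar"), modified by "village leather".
Inside "village leather": head "leather", modifier "village".
Inside "canyon noon otter jar": head "jar", modifier "canyon noon otter".
Inside "canyon noon otter": head "otter" (specifically "noon otter"), modifier "canyon".
Inside "noon otter": head "otter", modifier "noon".
So the structure is [[village leather] [[canyon [noon otter]] jar]].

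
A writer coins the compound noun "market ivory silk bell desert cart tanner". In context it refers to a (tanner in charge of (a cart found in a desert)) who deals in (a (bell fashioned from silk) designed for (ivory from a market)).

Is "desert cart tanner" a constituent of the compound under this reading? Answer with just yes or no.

The paraphrase groups the words so that "desert cart tanner" is one unit: it corresponds to a single parenthesized sub-phrase.
The full structure is [[[market ivory] [silk bell]] [[desert cart] tanner]], in which [desert cart tanner] is a constituent.

yes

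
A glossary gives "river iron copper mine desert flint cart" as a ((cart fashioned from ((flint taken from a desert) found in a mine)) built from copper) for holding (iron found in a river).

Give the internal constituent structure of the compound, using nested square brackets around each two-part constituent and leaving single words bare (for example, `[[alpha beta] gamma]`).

[[river iron] [copper [[mine [desert flint]] cart]]]

At the top level: head "cart" (specifically "copper mine desert flint cart"); modifier "river iron".
Inside "river iron": head "iron", modifier "river".
Inside "copper mine desert flint cart": head "cart" (specifically "mine desert flint cart"), modifier "copper".
Inside "mine desert flint cart": head "cart", modifier "mine desert flint".
Inside "mine desert flint": head "flint" (specifically "desert flint"), modifier "mine".
Inside "desert flint": head "flint", modifier "desert".
Putting it together: [[river iron] [copper [[mine [desert flint]] cart]]].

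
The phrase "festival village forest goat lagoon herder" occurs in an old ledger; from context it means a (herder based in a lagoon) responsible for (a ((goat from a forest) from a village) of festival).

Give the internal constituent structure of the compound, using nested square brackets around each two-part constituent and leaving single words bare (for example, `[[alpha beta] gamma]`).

Whole compound: head "herder" (specifically "lagoon herder"), modifier "festival village forest goat".
Inside "festival village forest goat": head "goat" (specifically "village forest goat"), modifier "festival".
Inside "village forest goat": head "goat" (specifically "forest goat"), modifier "village".
Inside "forest goat": head "goat", modifier "forest".
Inside "lagoon herder": head "herder", modifier "lagoon".
Assembled: [[festival [village [forest goat]]] [lagoon herder]].

[[festival [village [forest goat]]] [lagoon herder]]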